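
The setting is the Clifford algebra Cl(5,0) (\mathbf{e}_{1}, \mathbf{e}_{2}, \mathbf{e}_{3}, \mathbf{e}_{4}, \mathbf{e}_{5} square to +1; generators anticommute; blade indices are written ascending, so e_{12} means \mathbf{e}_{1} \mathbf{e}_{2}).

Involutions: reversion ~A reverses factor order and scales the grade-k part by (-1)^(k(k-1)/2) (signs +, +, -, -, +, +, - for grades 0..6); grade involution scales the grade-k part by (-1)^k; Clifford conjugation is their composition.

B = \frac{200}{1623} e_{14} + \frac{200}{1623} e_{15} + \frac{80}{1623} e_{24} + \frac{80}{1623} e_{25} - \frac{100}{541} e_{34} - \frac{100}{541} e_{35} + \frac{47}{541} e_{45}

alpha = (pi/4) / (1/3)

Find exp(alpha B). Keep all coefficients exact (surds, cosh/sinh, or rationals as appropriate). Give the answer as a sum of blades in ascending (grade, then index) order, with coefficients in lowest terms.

B^2 term by term: the squares give (\frac{200}{1623})^2*(e_{14})^2 + (\frac{200}{1623})^2*(e_{15})^2 + (\frac{80}{1623})^2*(e_{24})^2 + (\frac{80}{1623})^2*(e_{25})^2 + (-\frac{100}{541})^2*(e_{34})^2 + (-\frac{100}{541})^2*(e_{35})^2 + (\frac{47}{541})^2*(e_{45})^2 = \frac{40000}{2634129}*(-1) + \frac{40000}{2634129}*(-1) + \frac{6400}{2634129}*(-1) + \frac{6400}{2634129}*(-1) + \frac{10000}{292681}*(-1) + \frac{10000}{292681}*(-1) + \frac{2209}{292681}*(-1) = -\frac{1}{9} (each basis 2-blade squares to minus the product of its generators' squares); cross terms between blades sharing an index anticommute and cancel; the commuting (index-disjoint) pairs give grade-4 terms 2*c*c'*(blade product), which cancel blade by blade — e_{1245}: -\frac{32000}{2634129} + \frac{32000}{2634129} = 0; e_{1345}: \frac{40000}{878043} - \frac{40000}{878043} = 0; e_{2345}: \frac{16000}{878043} - \frac{16000}{878043} = 0 — confirming B is simple. So B^2 = -\frac{1}{9}.
B^2 = -\frac{1}{9} — the negative square puts this in the circular regime; l = \frac{1}{3}, alpha*l = \frac{\pi}{4}, so exp(alpha B) = cos(\frac{\pi}{4}) + (sin(\frac{\pi}{4})/(\frac{1}{3}))*B = \frac{\sqrt{2}}{2} + (\frac{3 \sqrt{2}}{2})*B.
Answer: \frac{\sqrt{2}}{2} + \frac{100 \sqrt{2}}{541} e_{14} + \frac{100 \sqrt{2}}{541} e_{15} + \frac{40 \sqrt{2}}{541} e_{24} + \frac{40 \sqrt{2}}{541} e_{25} - \frac{150 \sqrt{2}}{541} e_{34} - \frac{150 \sqrt{2}}{541} e_{35} + \frac{141 \sqrt{2}}{1082} e_{45}


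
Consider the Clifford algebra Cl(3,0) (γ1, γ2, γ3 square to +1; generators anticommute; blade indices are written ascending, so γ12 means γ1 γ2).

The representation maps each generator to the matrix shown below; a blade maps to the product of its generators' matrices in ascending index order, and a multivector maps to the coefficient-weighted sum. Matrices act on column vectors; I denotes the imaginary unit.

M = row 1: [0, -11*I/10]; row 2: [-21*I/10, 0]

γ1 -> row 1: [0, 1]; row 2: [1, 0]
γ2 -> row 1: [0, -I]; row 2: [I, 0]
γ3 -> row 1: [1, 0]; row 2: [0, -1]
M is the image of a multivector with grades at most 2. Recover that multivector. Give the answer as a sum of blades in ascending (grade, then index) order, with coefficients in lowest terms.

Method: 1, rho(γ1), rho(γ2), rho(γ3) form a trace-orthogonal basis of the 2x2 complex matrices (tr(X Y) = 2 if X = Y, else 0), so M = m0*1 + m1*rho(γ1) + m2*rho(γ2) + m3*rho(γ3) with m0 = tr(M)/2 = 0, m1 = tr(M rho(γ1))/2 = -8*I/5, m2 = tr(M rho(γ2))/2 = -1/2, m3 = tr(M rho(γ3))/2 = 0.
Multiplying table entries, the bivector images are rho(γ12) = I*rho(γ3), rho(γ13) = -I*rho(γ2), rho(γ23) = I*rho(γ1); with real blade coefficients the real parts of m0..m3 are the coefficients of 1, γ1, γ2, γ3 and the imaginary parts give the bivectors (γ23: Im m1, γ13: -Im m2, γ12: Im m3).
Answer: -1/2*γ2 - 8/5*γ23


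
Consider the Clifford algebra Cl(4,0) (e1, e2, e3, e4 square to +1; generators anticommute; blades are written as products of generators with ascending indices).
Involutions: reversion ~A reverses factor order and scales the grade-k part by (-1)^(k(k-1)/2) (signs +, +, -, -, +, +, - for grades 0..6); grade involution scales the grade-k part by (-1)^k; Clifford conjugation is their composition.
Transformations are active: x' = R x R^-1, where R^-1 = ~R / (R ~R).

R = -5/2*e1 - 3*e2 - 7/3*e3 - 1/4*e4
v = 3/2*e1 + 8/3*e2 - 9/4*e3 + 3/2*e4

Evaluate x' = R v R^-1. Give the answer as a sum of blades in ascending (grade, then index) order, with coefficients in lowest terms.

~R = -5/2*e1 - 3*e2 - 7/3*e3 - 1/4*e4, and R ~R = 2989/144, so R^-1 = ~R / (2989/144).
R v = -55/8 - 13/6*e1 e2 + 73/8*e1 e3 - 27/8*e1 e4 + 467/36*e2 e3 - 23/6*e2 e4 - 65/16*e3 e4
Answer: 933/5978*e1 - 6092/8967*e2 + 6483/1708*e3 - 7977/5978*e4


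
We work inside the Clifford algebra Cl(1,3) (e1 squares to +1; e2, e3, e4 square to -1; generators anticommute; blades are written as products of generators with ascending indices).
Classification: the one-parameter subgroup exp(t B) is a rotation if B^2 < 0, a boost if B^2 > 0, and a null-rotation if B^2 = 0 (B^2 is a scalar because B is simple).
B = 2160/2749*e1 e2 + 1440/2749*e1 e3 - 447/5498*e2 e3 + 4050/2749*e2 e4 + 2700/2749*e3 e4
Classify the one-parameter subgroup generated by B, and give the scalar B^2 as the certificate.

B^2 term by term: the squares give (2160/2749)^2*(e1 e2)^2 + (1440/2749)^2*(e1 e3)^2 + (-447/5498)^2*(e2 e3)^2 + (4050/2749)^2*(e2 e4)^2 + (2700/2749)^2*(e3 e4)^2 = 4665600/7557001*(+1) + 2073600/7557001*(+1) + 199809/30228004*(-1) + 16402500/7557001*(-1) + 7290000/7557001*(-1) = -9/4 (each basis 2-blade squares to minus the product of its generators' squares); cross terms between blades sharing an index anticommute and cancel; the commuting (index-disjoint) pairs give grade-4 terms 2*c*c'*(blade product), which cancel blade by blade — e1 e2 e3 e4: 11664000/7557001 - 11664000/7557001 = 0 — confirming B is simple. So B^2 = -9/4.
Answer: rotation, certificate B^2 = -9/4. The invariant at work: B^2 = -9/4 is unchanged by conjugation, hence its sign classifies the subgroup whatever basis B is written in.


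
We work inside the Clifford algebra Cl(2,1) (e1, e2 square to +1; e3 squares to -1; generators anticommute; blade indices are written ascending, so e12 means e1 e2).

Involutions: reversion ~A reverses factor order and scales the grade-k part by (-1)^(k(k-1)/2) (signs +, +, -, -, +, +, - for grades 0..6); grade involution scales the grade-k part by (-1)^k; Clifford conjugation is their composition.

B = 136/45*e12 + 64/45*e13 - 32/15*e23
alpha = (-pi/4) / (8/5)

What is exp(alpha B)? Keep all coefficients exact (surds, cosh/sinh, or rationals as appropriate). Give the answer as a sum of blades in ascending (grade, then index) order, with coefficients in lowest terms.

B^2 term by term: the squares give (136/45)^2*(e12)^2 + (64/45)^2*(e13)^2 + (-32/15)^2*(e23)^2 = 18496/2025*(-1) + 4096/2025*(+1) + 1024/225*(+1) = -64/25 (each basis 2-blade squares to minus the product of its generators' squares); cross terms between blades sharing an index anticommute and cancel. So B^2 = -64/25.
B^2 = -64/25 — circular case — the even/odd split gives cos and sin: l = 8/5, alpha*l = -pi/4, so exp(alpha B) = cos(-pi/4) + (sin(-pi/4)/(8/5))*B = sqrt(2)/2 + (-5*sqrt(2)/16)*B.
Answer: sqrt(2)/2 - 17*sqrt(2)/18*e12 - 4*sqrt(2)/9*e13 + 2*sqrt(2)/3*e23


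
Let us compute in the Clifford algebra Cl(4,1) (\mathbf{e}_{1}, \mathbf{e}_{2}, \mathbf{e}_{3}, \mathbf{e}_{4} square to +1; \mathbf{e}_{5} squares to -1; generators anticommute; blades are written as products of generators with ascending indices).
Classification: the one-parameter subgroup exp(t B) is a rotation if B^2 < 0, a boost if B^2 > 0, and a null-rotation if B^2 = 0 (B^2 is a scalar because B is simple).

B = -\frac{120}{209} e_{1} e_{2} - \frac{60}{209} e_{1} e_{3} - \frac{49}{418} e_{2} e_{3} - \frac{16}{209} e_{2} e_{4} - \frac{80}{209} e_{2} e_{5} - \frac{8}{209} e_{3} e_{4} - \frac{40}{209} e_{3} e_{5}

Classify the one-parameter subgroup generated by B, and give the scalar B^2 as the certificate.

B^2 term by term: the squares give (-\frac{120}{209})^2*(e_{1} e_{2})^2 + (-\frac{60}{209})^2*(e_{1} e_{3})^2 + (-\frac{49}{418})^2*(e_{2} e_{3})^2 + (-\frac{16}{209})^2*(e_{2} e_{4})^2 + (-\frac{80}{209})^2*(e_{2} e_{5})^2 + (-\frac{8}{209})^2*(e_{3} e_{4})^2 + (-\frac{40}{209})^2*(e_{3} e_{5})^2 = \frac{14400}{43681}*(-1) + \frac{3600}{43681}*(-1) + \frac{2401}{174724}*(-1) + \frac{256}{43681}*(-1) + \frac{6400}{43681}*(+1) + \frac{64}{43681}*(-1) + \frac{1600}{43681}*(+1) = -\frac{1}{4} (each basis 2-blade squares to minus the product of its generators' squares); cross terms between blades sharing an index anticommute and cancel; the commuting (index-disjoint) pairs give grade-4 terms 2*c*c'*(blade product), which cancel blade by blade — e_{1} e_{2} e_{3} e_{4}: \frac{1920}{43681} - \frac{1920}{43681} = 0; e_{1} e_{2} e_{3} e_{5}: \frac{9600}{43681} - \frac{9600}{43681} = 0; e_{2} e_{3} e_{4} e_{5}: -\frac{1280}{43681} + \frac{1280}{43681} = 0 — confirming B is simple. So B^2 = -\frac{1}{4}.
Answer: rotation, certificate B^2 = -\frac{1}{4}. One invariant decides it: the square -\frac{1}{4} survives every conjugation, and its sign is exactly the classification.


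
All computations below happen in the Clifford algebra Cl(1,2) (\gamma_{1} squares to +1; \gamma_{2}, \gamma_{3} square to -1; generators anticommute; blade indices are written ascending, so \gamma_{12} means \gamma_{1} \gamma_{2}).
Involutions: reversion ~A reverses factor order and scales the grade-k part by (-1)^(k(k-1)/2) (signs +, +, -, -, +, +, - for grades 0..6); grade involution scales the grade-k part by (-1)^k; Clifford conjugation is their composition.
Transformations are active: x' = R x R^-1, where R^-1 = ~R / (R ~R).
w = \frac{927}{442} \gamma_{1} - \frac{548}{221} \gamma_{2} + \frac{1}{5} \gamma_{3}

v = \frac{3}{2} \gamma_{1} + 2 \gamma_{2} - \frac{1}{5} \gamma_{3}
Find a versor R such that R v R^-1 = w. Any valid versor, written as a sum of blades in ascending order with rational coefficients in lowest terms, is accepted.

Reasoning: v^2 = w^2 = -\frac{179}{100} since conjugation preserves the quadratic form; R = v + w = \frac{795}{221} \gamma_{1} - \frac{106}{221} \gamma_{2} is then valid when invertible, keeping its own part and reversing (v - w)/2.
Answer: \frac{795}{221} \gamma_{1} - \frac{106}{221} \gamma_{2}


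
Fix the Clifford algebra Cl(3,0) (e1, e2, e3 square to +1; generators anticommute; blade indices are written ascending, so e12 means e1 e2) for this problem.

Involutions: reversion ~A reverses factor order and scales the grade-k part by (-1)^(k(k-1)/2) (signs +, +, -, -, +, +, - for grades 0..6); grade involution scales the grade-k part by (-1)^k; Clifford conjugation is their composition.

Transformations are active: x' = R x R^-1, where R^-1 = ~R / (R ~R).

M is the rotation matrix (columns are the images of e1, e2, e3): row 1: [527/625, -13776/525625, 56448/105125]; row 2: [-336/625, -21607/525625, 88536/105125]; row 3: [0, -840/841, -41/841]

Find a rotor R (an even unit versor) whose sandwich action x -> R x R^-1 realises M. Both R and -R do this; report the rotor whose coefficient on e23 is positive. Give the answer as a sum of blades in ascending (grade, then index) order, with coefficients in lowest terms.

Method: write R = a + b12*e12 + b13*e13 + b23*e23 with a^2 + b12^2 + b13^2 + b23^2 = 1 (so R^-1 = ~R). Expanding the columns R e_j ~R gives tr M = 4a^2 - 1 and, from the antisymmetric part, M21 - M12 = -4a*b12, M13 - M31 = 4a*b13, M32 - M23 = -4a*b23.
Here tr M = 15839/21025, so a^2 = (1 + tr M)/4 = 9216/21025 and a = ±96/145. Taking a = 96/145: M21 - M12 = -10752/21025, M13 - M31 = 56448/105125, M32 - M23 = -193536/105125, giving b12 = 28/145, b13 = 147/725, b23 = 504/725, i.e. R = 96/145 + 28/145*e12 + 147/725*e13 + 504/725*e23.
Its e23 coefficient is already positive.
Answer: 96/145 + 28/145*e12 + 147/725*e13 + 504/725*e23. Key observation: the double cover Spin(3) -> SO(3) sends R and -R to the same matrix (trace 15839/21025 here), so the stated sign of the e23 coefficient is what selects one sheet.


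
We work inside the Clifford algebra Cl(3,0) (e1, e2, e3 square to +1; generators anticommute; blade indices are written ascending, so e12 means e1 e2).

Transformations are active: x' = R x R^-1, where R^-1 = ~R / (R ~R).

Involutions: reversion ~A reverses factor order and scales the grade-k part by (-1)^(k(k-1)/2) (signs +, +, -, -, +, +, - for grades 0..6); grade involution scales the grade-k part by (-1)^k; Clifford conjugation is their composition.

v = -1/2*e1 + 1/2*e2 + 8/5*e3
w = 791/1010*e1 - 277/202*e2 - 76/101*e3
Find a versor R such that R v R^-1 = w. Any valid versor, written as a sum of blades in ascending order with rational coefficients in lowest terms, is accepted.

Sketch: the shared square 153/50 makes R = v + w = 143/505*e1 - 88/101*e2 + 428/505*e3 the natural versor; its sandwich fixes that direction, negates (v - w)/2, and sends v to w.
Answer: 143/505*e1 - 88/101*e2 + 428/505*e3


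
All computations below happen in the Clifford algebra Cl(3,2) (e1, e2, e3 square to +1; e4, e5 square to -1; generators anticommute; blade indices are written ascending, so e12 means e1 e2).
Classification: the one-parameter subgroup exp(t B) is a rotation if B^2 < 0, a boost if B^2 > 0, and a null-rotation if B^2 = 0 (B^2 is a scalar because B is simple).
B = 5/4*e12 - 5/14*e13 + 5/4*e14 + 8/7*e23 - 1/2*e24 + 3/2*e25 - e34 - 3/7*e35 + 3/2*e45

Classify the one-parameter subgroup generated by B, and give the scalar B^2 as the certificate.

B^2 term by term: the squares give (5/4)^2*(e12)^2 + (-5/14)^2*(e13)^2 + (5/4)^2*(e14)^2 + (8/7)^2*(e23)^2 + (-1/2)^2*(e24)^2 + (3/2)^2*(e25)^2 + (-1)^2*(e34)^2 + (-3/7)^2*(e35)^2 + (3/2)^2*(e45)^2 = 25/16*(-1) + 25/196*(-1) + 25/16*(+1) + 64/49*(-1) + 1/4*(+1) + 9/4*(+1) + 1*(+1) + 9/49*(+1) + 9/4*(-1) = 0 (each basis 2-blade squares to minus the product of its generators' squares); cross terms between blades sharing an index anticommute and cancel; the commuting (index-disjoint) pairs give grade-4 terms 2*c*c'*(blade product), which cancel blade by blade — e1234: -5/2 - 5/14 + 20/7 = 0; e1235: -15/14 + 15/14 = 0; e1245: 15/4 - 15/4 = 0; e1345: -15/14 + 15/14 = 0; e2345: 24/7 - 3/7 - 3 = 0 — confirming B is simple. So B^2 = 0.
Answer: null-rotation, certificate B^2 = 0. Note: conjugating B changes its blade decomposition but never the scalar B^2 = 0, whose sign settles the classification.


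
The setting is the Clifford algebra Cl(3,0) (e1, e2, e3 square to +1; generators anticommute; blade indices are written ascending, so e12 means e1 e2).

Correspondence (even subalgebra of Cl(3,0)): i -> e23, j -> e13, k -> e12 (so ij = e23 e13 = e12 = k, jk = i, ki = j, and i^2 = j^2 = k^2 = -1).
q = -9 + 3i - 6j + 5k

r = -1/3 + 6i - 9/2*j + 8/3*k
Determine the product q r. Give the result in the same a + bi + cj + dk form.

In blades: q = -9 + 5*e12 - 6*e13 + 3*e23, r = -1/3 + 8/3*e12 - 9/2*e13 + 6*e23.
Distribute q over r term by term (generator squares from the signature, products reordered to ascending indices): (-9)*r = 3 - 24*e12 + 81/2*e13 - 54*e23; (5*e12)*r = -40/3 - 5/3*e12 + 30*e13 + 45/2*e23; (-6*e13)*r = -27 + 36*e12 + 2*e13 - 16*e23; (3*e23)*r = -18 - 27/2*e12 - 8*e13 - e23.
Sum: -166/3 - 19/6*e12 + 129/2*e13 - 97/2*e23; translating back through the correspondence:
Answer: -166/3 - 97/2*i + 129/2*j - 19/6*k


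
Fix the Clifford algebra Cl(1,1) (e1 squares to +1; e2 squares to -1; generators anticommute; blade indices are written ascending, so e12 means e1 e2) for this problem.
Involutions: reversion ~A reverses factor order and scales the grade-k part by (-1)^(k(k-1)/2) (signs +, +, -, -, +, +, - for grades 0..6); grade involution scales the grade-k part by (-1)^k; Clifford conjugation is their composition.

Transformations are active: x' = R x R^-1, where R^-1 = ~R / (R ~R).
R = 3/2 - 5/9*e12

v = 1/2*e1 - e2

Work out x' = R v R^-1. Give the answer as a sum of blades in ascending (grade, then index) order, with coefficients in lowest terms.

~R = 3/2 + 5/9*e12, and R ~R = 629/324, so R^-1 = ~R / (629/324).
R v = 7/36*e1 - 11/9*e2
Answer: -251/1258*e1 - 559/629*e2


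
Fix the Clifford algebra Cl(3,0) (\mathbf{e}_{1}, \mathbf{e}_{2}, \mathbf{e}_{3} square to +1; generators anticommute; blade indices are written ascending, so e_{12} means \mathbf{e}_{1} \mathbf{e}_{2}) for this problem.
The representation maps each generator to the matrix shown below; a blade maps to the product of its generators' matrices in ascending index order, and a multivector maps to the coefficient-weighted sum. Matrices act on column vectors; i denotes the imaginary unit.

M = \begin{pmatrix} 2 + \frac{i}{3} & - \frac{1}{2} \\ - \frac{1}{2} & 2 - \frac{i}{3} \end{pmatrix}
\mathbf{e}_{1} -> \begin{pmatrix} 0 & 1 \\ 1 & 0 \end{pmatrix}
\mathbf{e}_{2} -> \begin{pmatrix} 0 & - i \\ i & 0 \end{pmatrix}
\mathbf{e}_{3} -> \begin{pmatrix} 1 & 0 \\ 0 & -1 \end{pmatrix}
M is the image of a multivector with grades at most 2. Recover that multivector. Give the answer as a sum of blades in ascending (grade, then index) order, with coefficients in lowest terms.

Method: 1, rho(e_{1}), rho(e_{2}), rho(e_{3}) form a trace-orthogonal basis of the 2x2 complex matrices (tr(X Y) = 2 if X = Y, else 0), so M = m0*1 + m1*rho(e_{1}) + m2*rho(e_{2}) + m3*rho(e_{3}) with m0 = tr(M)/2 = 2, m1 = tr(M rho(e_{1}))/2 = - \frac{1}{2}, m2 = tr(M rho(e_{2}))/2 = 0, m3 = tr(M rho(e_{3}))/2 = \frac{i}{3}.
Multiplying table entries, the bivector images are rho(e_{12}) = i*rho(e_{3}), rho(e_{13}) = -i*rho(e_{2}), rho(e_{23}) = i*rho(e_{1}); with real blade coefficients the real parts of m0..m3 are the coefficients of 1, e_{1}, e_{2}, e_{3} and the imaginary parts give the bivectors (e_{23}: Im m1, e_{13}: -Im m2, e_{12}: Im m3).
Answer: 2 - \frac{1}{2} e_{1} + \frac{1}{3} e_{12}


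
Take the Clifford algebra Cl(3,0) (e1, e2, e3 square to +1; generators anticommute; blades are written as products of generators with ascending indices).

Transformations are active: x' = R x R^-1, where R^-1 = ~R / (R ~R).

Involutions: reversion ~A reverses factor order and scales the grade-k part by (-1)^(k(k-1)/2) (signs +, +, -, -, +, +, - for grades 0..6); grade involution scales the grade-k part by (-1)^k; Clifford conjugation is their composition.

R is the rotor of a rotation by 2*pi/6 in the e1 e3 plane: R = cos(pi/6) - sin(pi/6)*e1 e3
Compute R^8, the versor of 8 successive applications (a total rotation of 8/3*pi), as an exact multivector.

The rotor phase is half the rotation angle and phases add under composition, so 8 steps in the e1 e3 plane accumulate phase 8*(pi/6) = 4*pi/3: R^8 = cos(4*pi/3) - sin(4*pi/3)*e1 e3.
cos(4*pi/3) = -1/2 and sin(4*pi/3) = -sqrt(3)/2, so R^8 = -1/2 + sqrt(3)/2*e1 e3. The net rotation is 2/3*pi (after discarding 1 full turn, each of which contributes a factor -1 to the rotor); the rotor keeps the half-angle phase exactly.
Answer: -1/2 + sqrt(3)/2*e1 e3


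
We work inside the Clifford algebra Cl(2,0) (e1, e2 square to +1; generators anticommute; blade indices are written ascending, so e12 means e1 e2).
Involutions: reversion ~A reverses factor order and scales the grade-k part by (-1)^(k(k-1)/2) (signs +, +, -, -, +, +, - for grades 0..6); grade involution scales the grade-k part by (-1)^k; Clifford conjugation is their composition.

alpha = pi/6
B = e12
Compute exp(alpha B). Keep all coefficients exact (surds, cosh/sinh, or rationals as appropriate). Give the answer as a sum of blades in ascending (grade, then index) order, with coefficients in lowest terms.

B^2 = (1)^2*(e12)^2 = 1*(-1) = -1 (a basis 2-blade squares to minus the product of its generators' squares).
B^2 = -1 — the series telescopes trigonometrically here: l = 1, alpha*l = pi/6, so exp(alpha B) = cos(pi/6) + (sin(pi/6)/1)*B = sqrt(3)/2 + (1/2)*B.
Answer: sqrt(3)/2 + 1/2*e12


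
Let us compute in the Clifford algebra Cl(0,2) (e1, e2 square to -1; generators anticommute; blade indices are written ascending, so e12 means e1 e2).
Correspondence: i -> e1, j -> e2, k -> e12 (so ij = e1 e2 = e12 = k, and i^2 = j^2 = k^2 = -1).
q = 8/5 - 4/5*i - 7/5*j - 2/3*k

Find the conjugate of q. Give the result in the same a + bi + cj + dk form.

In blades: q = 8/5 - 4/5*e1 - 7/5*e2 - 2/3*e12.
Conjugation here is Clifford conjugation: the scalar is fixed and the grade-1 and grade-2 blades all flip sign, giving 8/5 + 4/5*e1 + 7/5*e2 + 2/3*e12; translating back:
Answer: 8/5 + 4/5*i + 7/5*j + 2/3*k


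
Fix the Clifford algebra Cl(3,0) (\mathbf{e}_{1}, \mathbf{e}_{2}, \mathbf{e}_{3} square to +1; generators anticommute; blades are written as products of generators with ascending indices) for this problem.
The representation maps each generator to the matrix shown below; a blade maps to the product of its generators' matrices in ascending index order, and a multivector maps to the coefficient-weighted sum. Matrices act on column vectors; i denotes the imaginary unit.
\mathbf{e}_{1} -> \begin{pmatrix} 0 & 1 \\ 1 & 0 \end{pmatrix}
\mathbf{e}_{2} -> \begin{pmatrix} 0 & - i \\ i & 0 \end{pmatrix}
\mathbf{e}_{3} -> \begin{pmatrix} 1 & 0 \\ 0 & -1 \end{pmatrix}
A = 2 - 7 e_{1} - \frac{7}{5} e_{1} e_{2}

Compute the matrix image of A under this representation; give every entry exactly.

Bivector images (products of the table entries): rho(e_{1} e_{2}) = rho(\mathbf{e}_{1})rho(\mathbf{e}_{2}) = \begin{pmatrix} i & 0 \\ 0 & - i \end{pmatrix}.
M = (2)*1 + (-7)*rho(e_{1}) + (-\frac{7}{5})*rho(e_{1} e_{2}), summed entrywise (1 is the identity matrix):
Answer: \begin{pmatrix} 2 - \frac{7 i}{5} & -7 \\ -7 & 2 + \frac{7 i}{5} \end{pmatrix}


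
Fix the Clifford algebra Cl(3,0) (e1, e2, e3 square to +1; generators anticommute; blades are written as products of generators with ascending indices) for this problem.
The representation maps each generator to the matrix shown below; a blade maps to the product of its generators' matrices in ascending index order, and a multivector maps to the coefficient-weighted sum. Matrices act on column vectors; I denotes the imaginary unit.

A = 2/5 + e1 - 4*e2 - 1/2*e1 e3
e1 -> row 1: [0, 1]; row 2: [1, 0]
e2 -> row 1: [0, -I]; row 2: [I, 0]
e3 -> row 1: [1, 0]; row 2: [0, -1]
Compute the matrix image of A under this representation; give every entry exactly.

Bivector images (products of the table entries): rho(e1 e3) = rho(e1)rho(e3) = row 1: [0, -1]; row 2: [1, 0].
M = (2/5)*1 + (1)*rho(e1) + (-4)*rho(e2) + (-1/2)*rho(e1 e3), summed entrywise (1 is the identity matrix):
Answer: row 1: [2/5, 3/2 + 4*I]; row 2: [1/2 - 4*I, 2/5]


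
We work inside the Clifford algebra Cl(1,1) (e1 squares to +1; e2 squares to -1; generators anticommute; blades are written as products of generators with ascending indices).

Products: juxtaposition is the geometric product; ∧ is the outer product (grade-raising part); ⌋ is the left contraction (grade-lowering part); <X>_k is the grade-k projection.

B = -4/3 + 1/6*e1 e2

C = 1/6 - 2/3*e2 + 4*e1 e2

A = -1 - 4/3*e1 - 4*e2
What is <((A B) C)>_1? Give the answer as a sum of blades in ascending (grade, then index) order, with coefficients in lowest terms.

step 1: 4/3 + 10/9*e1 + 46/9*e2 - 1/6*e1 e2
step 2: 80/27 + 554/27*e1 + 119/27*e2 + 493/108*e1 e2
step 3: 554/27*e1 + 119/27*e2
Answer: 554/27*e1 + 119/27*e2


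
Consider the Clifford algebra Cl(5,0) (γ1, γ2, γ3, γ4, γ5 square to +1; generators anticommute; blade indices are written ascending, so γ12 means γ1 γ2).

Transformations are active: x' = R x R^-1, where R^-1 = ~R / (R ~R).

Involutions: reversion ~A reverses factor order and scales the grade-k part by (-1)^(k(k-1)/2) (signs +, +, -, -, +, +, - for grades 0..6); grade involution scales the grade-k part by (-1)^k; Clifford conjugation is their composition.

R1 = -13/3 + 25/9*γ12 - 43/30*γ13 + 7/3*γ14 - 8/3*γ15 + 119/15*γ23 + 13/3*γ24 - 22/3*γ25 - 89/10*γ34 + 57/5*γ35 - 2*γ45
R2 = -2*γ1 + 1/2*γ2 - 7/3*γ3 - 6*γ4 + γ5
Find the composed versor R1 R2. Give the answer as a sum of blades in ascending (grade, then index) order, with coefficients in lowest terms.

Distribute over the terms of R2 (each basis-blade product reordered to ascending indices, repeated generators contracted through their squares):
R1 (-2*γ1) = 26/3*γ1 + 50/9*γ2 - 43/15*γ3 + 14/3*γ4 - 16/3*γ5 - 238/15*γ123 - 26/3*γ124 + 44/3*γ125 + 89/5*γ134 - 114/5*γ135 + 4*γ145
R1 (1/2*γ2) = 25/18*γ1 - 13/6*γ2 - 119/30*γ3 - 13/6*γ4 + 11/3*γ5 + 43/60*γ123 - 7/6*γ124 + 4/3*γ125 - 89/20*γ234 + 57/10*γ235 - γ245
R1 (-7/3*γ3) = 301/90*γ1 - 833/45*γ2 + 91/9*γ3 - 623/30*γ4 + 133/5*γ5 - 175/27*γ123 + 49/9*γ134 - 56/9*γ135 + 91/9*γ234 - 154/9*γ235 + 14/3*γ345
R1 (-6*γ4) = -14*γ1 - 26*γ2 + 267/5*γ3 + 26*γ4 - 12*γ5 - 50/3*γ124 + 43/5*γ134 - 16*γ145 - 238/5*γ234 - 44*γ245 + 342/5*γ345
R1 (γ5) = -8/3*γ1 - 22/3*γ2 + 57/5*γ3 - 2*γ4 - 13/3*γ5 + 25/9*γ125 - 43/30*γ135 + 7/3*γ145 + 119/15*γ235 + 13/3*γ245 - 89/10*γ345
Summing the partial products and collecting blades:
Answer: -49/15*γ1 - 4361/90*γ2 + 6127/90*γ3 + 86/15*γ4 + 43/5*γ5 - 11681/540*γ123 - 53/2*γ124 + 169/9*γ125 + 1433/45*γ134 - 2741/90*γ135 - 29/3*γ145 - 7549/180*γ234 - 313/90*γ235 - 122/3*γ245 + 385/6*γ345


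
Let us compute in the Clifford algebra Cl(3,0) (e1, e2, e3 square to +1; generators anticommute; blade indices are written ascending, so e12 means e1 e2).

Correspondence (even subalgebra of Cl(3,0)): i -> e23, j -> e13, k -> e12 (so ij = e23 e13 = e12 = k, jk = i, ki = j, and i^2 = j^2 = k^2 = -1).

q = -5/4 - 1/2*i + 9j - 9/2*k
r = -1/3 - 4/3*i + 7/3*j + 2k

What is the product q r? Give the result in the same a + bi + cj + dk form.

In blades: q = -5/4 - 9/2*e12 + 9*e13 - 1/2*e23, r = -1/3 + 2*e12 + 7/3*e13 - 4/3*e23.
Distribute q over r term by term (generator squares from the signature, products reordered to ascending indices): (-5/4)*r = 5/12 - 5/2*e12 - 35/12*e13 + 5/3*e23; (-9/2*e12)*r = 9 + 3/2*e12 + 6*e13 + 21/2*e23; (9*e13)*r = -21 + 12*e12 - 3*e13 + 18*e23; (-1/2*e23)*r = -2/3 - 7/6*e12 + e13 + 1/6*e23.
Sum: -49/4 + 59/6*e12 + 13/12*e13 + 91/3*e23; translating back through the correspondence:
Answer: -49/4 + 91/3*i + 13/12*j + 59/6*k


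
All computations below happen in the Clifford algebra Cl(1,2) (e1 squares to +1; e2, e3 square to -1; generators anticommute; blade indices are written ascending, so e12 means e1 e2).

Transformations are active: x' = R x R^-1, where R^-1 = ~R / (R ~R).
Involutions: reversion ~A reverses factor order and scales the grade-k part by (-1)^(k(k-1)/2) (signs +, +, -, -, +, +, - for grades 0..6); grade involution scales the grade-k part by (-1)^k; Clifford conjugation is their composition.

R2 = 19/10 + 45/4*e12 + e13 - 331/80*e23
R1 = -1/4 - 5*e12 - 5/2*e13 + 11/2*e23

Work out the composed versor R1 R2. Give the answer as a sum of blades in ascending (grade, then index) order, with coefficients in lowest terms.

Distribute over the terms of R1 (each basis-blade product reordered to ascending indices, repeated generators contracted through their squares):
(-1/4) R2 = -19/40 - 45/16*e12 - 1/4*e13 + 331/320*e23
(-5*e12) R2 = -225/4 - 19/2*e12 - 331/16*e13 + 5*e23
(-5/2*e13) R2 = -5/2 + 331/32*e12 - 19/4*e13 - 225/8*e23
(11/2*e23) R2 = 3641/160 - 11/2*e12 + 495/8*e13 + 209/20*e23
Summing the partial products and collecting blades:
Answer: -1167/32 - 239/32*e12 + 579/16*e13 - 745/64*e23


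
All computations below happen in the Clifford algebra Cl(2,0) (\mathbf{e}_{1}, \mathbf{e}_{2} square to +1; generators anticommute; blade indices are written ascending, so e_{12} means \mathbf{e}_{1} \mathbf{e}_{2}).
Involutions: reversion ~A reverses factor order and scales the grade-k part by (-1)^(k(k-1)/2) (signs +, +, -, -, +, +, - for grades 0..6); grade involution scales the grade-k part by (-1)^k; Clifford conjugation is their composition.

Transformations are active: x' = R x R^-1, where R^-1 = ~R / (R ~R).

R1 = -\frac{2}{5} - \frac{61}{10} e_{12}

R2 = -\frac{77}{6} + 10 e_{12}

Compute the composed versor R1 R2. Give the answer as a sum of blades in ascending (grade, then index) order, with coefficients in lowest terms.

Distribute over the terms of R1 (each basis-blade product reordered to ascending indices, repeated generators contracted through their squares):
(-\frac{2}{5}) R2 = \frac{77}{15} - 4 e_{12}
(-\frac{61}{10} e_{12}) R2 = 61 + \frac{4697}{60} e_{12}
Summing the partial products and collecting blades:
Answer: \frac{992}{15} + \frac{4457}{60} e_{12}


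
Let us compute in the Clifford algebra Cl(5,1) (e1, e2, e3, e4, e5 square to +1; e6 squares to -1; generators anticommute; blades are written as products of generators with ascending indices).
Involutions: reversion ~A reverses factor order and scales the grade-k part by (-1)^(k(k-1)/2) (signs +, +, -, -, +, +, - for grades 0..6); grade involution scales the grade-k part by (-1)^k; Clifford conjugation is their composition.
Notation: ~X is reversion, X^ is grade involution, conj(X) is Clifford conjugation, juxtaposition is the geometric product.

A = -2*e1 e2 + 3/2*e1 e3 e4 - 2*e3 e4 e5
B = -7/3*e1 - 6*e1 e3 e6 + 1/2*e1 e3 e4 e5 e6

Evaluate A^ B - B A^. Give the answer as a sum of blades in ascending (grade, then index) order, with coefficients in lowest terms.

first term: -14/3*e2 + e1 e6 + 7/2*e3 e4 - 9*e4 e6 + 3/4*e5 e6 - 12*e2 e3 e6 + 14/3*e1 e3 e4 e5 + 12*e1 e4 e5 e6 + e2 e3 e4 e5 e6
second term: 14/3*e2 + e1 e6 + 7/2*e3 e4 + 9*e4 e6 + 3/4*e5 e6 + 12*e2 e3 e6 - 14/3*e1 e3 e4 e5 + 12*e1 e4 e5 e6 - e2 e3 e4 e5 e6
Answer: -28/3*e2 - 18*e4 e6 - 24*e2 e3 e6 + 28/3*e1 e3 e4 e5 + 2*e2 e3 e4 e5 e6


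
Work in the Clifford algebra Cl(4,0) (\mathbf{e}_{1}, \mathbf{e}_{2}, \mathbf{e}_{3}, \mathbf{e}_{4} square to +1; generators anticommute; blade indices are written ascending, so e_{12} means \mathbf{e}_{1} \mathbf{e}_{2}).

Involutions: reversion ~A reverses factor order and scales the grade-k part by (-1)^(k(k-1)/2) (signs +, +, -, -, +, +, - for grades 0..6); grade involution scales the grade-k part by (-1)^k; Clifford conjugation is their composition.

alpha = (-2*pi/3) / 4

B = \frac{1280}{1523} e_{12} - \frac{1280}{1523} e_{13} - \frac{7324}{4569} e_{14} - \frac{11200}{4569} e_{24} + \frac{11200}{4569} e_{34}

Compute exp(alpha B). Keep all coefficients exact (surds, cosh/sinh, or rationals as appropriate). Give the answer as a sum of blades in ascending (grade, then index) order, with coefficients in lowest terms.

B^2 term by term: the squares give (\frac{1280}{1523})^2*(e_{12})^2 + (-\frac{1280}{1523})^2*(e_{13})^2 + (-\frac{7324}{4569})^2*(e_{14})^2 + (-\frac{11200}{4569})^2*(e_{24})^2 + (\frac{11200}{4569})^2*(e_{34})^2 = \frac{1638400}{2319529}*(-1) + \frac{1638400}{2319529}*(-1) + \frac{53640976}{20875761}*(-1) + \frac{125440000}{20875761}*(-1) + \frac{125440000}{20875761}*(-1) = -16 (each basis 2-blade squares to minus the product of its generators' squares); cross terms between blades sharing an index anticommute and cancel; the commuting (index-disjoint) pairs give grade-4 terms 2*c*c'*(blade product), which cancel blade by blade — e_{1234}: \frac{28672000}{6958587} - \frac{28672000}{6958587} = 0 — confirming B is simple. So B^2 = -16.
B^2 = -16 — since the square is negative, the closed form is circular: l = 4, alpha*l = - \frac{2 \pi}{3}, so exp(alpha B) = cos(- \frac{2 \pi}{3}) + (sin(- \frac{2 \pi}{3})/4)*B = - \frac{1}{2} + (- \frac{\sqrt{3}}{8})*B.
Answer: - \frac{1}{2} - \frac{160 \sqrt{3}}{1523} e_{12} + \frac{160 \sqrt{3}}{1523} e_{13} + \frac{1831 \sqrt{3}}{9138} e_{14} + \frac{1400 \sqrt{3}}{4569} e_{24} - \frac{1400 \sqrt{3}}{4569} e_{34}


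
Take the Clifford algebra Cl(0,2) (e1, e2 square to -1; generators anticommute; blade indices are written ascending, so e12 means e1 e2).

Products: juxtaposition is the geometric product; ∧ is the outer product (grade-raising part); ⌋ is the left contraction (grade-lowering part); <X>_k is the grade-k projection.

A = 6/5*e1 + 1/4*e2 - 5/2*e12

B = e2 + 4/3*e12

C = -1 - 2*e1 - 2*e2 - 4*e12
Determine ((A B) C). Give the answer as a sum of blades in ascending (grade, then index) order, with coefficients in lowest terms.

step 1: 37/12 + 17/6*e1 - 8/5*e2 + 6/5*e12
step 2: 251/60 - 1/5*e1 + 131/30*e2 - 112/5*e12
Answer: 251/60 - 1/5*e1 + 131/30*e2 - 112/5*e12


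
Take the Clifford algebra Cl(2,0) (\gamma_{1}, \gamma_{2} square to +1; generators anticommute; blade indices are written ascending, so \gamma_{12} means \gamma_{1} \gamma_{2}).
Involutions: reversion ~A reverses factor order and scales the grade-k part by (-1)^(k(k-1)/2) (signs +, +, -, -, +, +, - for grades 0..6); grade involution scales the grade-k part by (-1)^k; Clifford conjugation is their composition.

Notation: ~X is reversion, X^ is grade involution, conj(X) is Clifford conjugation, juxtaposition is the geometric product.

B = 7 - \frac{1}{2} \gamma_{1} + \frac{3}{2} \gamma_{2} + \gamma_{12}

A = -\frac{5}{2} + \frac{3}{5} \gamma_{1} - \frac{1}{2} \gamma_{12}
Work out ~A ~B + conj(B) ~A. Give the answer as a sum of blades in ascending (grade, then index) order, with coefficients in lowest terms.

first term: -\frac{173}{10} + \frac{31}{5} \gamma_{1} - \frac{41}{10} \gamma_{2} + \frac{69}{10} \gamma_{12}
second term: -\frac{167}{10} + \frac{37}{10} \gamma_{1} + \frac{23}{5} \gamma_{2} + \frac{69}{10} \gamma_{12}
Answer: -34 + \frac{99}{10} \gamma_{1} + \frac{1}{2} \gamma_{2} + \frac{69}{5} \gamma_{12}


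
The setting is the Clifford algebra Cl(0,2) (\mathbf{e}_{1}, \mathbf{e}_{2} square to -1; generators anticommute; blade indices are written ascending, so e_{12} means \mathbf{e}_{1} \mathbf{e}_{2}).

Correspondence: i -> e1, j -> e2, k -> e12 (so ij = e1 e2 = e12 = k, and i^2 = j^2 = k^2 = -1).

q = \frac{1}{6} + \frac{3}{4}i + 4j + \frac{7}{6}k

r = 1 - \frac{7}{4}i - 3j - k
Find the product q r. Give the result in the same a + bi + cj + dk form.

In blades: q = \frac{1}{6} + \frac{3}{4} e_{1} + 4 e_{2} + \frac{7}{6} e_{12}, r = 1 - \frac{7}{4} e_{1} - 3 e_{2} - e_{12}.
Distribute q over r term by term (generator squares from the signature, products reordered to ascending indices): (\frac{1}{6})*r = \frac{1}{6} - \frac{7}{24} e_{1} - \frac{1}{2} e_{2} - \frac{1}{6} e_{12}; (\frac{3}{4} e_{1})*r = \frac{21}{16} + \frac{3}{4} e_{1} + \frac{3}{4} e_{2} - \frac{9}{4} e_{12}; (4 e_{2})*r = 12 - 4 e_{1} + 4 e_{2} + 7 e_{12}; (\frac{7}{6} e_{12})*r = \frac{7}{6} + \frac{7}{2} e_{1} - \frac{49}{24} e_{2} + \frac{7}{6} e_{12}.
Sum: \frac{703}{48} - \frac{1}{24} e_{1} + \frac{53}{24} e_{2} + \frac{23}{4} e_{12}; translating back through the correspondence:
Answer: \frac{703}{48} - \frac{1}{24}i + \frac{53}{24}j + \frac{23}{4}k


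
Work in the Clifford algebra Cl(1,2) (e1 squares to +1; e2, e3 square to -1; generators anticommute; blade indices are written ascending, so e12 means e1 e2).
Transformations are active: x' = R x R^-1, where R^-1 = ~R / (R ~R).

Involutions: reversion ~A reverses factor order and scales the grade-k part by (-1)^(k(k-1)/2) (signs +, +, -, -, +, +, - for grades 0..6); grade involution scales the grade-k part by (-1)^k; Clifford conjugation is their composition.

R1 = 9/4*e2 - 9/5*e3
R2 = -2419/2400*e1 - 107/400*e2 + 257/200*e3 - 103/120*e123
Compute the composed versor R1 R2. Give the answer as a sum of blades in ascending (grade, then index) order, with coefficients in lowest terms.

Distribute over the terms of R1 (each basis-blade product reordered to ascending indices, repeated generators contracted through their squares):
(9/4*e2) R2 = 963/1600 + 7257/3200*e12 - 309/160*e13 + 2313/800*e23
(-9/5*e3) R2 = 2313/1000 - 309/200*e12 - 7257/4000*e13 - 963/2000*e23
Summing the partial products and collecting blades:
Answer: 23319/8000 + 2313/3200*e12 - 7491/2000*e13 + 9639/4000*e23


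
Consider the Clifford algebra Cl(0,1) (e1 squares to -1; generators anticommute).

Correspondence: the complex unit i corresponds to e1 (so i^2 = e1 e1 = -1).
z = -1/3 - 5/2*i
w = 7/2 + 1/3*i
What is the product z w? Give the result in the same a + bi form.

In blades: z = -1/3 - 5/2*e1, w = 7/2 + 1/3*e1.
Distribute z over w term by term (generator squares from the signature, products reordered to ascending indices): (-1/3)*w = -7/6 - 1/9*e1; (-5/2*e1)*w = 5/6 - 35/4*e1.
Sum: -1/3 - 319/36*e1; translating back through the correspondence:
Answer: -1/3 - 319/36*i


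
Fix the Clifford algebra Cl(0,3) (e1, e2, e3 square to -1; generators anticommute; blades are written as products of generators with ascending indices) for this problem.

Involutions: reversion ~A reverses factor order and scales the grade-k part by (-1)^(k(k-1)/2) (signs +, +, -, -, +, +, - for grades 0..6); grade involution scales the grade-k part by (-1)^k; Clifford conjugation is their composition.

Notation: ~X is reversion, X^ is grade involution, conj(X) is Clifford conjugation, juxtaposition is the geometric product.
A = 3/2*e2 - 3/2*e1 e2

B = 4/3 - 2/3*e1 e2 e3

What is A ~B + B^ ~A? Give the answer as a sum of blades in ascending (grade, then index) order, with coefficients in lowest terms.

first term: 2*e2 + e3 - 2*e1 e2 + e1 e3
second term: 2*e2 - e3 + 2*e1 e2 + e1 e3
Answer: 4*e2 + 2*e1 e3


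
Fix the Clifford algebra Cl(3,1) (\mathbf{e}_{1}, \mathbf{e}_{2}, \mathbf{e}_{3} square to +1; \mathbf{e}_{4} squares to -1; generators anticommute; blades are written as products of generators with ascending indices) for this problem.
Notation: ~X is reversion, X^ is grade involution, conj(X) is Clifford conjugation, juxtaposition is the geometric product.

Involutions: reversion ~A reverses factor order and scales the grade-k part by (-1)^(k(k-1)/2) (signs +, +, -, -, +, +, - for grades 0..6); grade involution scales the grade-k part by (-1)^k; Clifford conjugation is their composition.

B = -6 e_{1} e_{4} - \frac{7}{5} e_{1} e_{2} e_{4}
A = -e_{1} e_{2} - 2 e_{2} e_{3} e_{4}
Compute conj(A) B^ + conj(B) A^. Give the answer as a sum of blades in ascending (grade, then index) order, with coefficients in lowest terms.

first term: -\frac{7}{5} e_{4} - \frac{14}{5} e_{1} e_{3} + 6 e_{2} e_{4} + 12 e_{1} e_{2} e_{3}
second term: -\frac{7}{5} e_{4} + \frac{14}{5} e_{1} e_{3} - 6 e_{2} e_{4} - 12 e_{1} e_{2} e_{3}
Answer: -\frac{14}{5} e_{4}


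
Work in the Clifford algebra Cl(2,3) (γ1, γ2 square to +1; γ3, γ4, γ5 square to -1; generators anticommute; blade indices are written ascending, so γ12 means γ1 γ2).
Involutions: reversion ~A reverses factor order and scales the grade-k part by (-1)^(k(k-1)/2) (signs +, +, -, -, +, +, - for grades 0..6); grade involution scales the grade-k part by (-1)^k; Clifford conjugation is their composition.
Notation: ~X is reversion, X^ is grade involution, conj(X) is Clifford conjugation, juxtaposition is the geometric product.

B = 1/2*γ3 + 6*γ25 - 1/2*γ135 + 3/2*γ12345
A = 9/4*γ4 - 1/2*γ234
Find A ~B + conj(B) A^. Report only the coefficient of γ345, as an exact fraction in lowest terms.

first term: -3/4*γ15 - 1/4*γ24 - 9/8*γ34 + 27/2*γ245 + 3*γ345 + 27/8*γ1235 + 1/4*γ1245 + 9/8*γ1345
second term: -3/4*γ15 - 1/4*γ24 + 9/8*γ34 - 27/2*γ245 + 3*γ345 + 27/8*γ1235 + 1/4*γ1245 - 9/8*γ1345
Answer: 6


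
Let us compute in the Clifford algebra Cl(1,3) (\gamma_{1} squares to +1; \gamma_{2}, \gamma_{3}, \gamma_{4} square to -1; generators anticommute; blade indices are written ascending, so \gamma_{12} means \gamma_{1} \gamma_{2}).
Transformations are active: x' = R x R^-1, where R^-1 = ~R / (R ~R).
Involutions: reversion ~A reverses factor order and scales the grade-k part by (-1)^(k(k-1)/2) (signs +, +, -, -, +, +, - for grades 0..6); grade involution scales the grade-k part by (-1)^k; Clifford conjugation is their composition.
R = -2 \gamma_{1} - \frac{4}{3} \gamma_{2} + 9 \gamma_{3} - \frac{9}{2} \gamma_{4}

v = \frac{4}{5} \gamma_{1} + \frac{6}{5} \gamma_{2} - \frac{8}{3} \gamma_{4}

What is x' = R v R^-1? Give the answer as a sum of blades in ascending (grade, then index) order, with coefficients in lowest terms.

~R = -2 \gamma_{1} - \frac{4}{3} \gamma_{2} + 9 \gamma_{3} - \frac{9}{2} \gamma_{4}, and R ~R = -\frac{3565}{36}, so R^-1 = ~R / (-\frac{3565}{36}).
R v = -12 - \frac{4}{3} \gamma_{12} - \frac{36}{5} \gamma_{13} + \frac{134}{15} \gamma_{14} - \frac{54}{5} \gamma_{23} + \frac{403}{45} \gamma_{24} - 24 \gamma_{34}
Answer: -\frac{916}{713} \gamma_{1} - \frac{1086}{713} \gamma_{2} + \frac{7776}{3565} \gamma_{3} + \frac{16856}{10695} \gamma_{4}
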